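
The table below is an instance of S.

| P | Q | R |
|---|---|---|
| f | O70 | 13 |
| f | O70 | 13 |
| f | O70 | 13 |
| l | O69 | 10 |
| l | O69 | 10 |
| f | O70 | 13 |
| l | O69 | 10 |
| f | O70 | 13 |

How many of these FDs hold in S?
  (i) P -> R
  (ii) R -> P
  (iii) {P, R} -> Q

(i) P -> R: every LHS value maps to a single RHS value — holds.
(ii) R -> P: every LHS value maps to a single RHS value — holds.
(iii) {P, R} -> Q: every LHS value maps to a single RHS value — holds.
3 of the 3 dependencies hold.

3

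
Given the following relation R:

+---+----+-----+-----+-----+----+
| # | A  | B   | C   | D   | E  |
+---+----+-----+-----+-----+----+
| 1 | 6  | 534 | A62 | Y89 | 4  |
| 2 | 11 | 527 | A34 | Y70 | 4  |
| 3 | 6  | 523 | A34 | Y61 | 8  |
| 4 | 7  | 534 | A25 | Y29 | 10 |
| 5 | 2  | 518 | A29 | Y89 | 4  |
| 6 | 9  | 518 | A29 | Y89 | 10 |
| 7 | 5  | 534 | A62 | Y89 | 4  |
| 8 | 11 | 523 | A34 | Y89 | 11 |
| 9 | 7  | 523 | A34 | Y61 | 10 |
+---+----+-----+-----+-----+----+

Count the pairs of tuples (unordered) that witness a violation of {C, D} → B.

(C=A62, D=Y89): all 2 rows agree on B — 0 pairs.
(C=A34, D=Y61): all 2 rows agree on B — 0 pairs.
(C=A29, D=Y89): all 2 rows agree on B — 0 pairs.

0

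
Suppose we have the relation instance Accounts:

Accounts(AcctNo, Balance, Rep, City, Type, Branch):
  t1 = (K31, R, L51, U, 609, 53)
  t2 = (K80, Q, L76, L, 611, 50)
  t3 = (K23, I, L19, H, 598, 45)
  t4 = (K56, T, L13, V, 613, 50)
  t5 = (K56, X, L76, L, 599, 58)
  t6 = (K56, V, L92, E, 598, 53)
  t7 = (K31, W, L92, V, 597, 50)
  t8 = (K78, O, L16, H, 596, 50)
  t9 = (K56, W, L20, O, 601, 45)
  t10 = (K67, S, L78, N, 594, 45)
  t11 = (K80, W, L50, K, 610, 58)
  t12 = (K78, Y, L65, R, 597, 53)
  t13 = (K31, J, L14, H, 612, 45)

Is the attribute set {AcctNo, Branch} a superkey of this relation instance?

Yes

All 13 rows have distinct {AcctNo, Branch} values, so {AcctNo, Branch} → (all attributes) holds and {AcctNo, Branch} is a superkey.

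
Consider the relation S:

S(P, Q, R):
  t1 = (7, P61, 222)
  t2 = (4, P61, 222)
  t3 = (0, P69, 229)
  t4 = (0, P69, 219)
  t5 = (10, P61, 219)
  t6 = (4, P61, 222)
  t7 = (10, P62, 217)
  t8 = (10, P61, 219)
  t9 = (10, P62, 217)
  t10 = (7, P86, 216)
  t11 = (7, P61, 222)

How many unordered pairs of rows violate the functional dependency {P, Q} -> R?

1

(P=7, Q=P61): all 2 rows agree on R — 0 pairs.
(P=4, Q=P61): all 2 rows agree on R — 0 pairs.
(P=0, Q=P69): violating pairs (3,4) — 1 pair.
(P=10, Q=P61): all 2 rows agree on R — 0 pairs.
(P=10, Q=P62): all 2 rows agree on R — 0 pairs.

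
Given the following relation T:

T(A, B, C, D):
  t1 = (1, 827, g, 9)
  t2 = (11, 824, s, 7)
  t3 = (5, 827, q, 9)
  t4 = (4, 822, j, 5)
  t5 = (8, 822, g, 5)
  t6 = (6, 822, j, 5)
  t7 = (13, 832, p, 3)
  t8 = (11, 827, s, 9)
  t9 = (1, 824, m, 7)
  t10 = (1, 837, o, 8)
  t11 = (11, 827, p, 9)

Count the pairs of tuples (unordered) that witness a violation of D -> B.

0

D=9: all 4 rows agree on B — 0 pairs.
D=7: all 2 rows agree on B — 0 pairs.
D=5: all 3 rows agree on B — 0 pairs.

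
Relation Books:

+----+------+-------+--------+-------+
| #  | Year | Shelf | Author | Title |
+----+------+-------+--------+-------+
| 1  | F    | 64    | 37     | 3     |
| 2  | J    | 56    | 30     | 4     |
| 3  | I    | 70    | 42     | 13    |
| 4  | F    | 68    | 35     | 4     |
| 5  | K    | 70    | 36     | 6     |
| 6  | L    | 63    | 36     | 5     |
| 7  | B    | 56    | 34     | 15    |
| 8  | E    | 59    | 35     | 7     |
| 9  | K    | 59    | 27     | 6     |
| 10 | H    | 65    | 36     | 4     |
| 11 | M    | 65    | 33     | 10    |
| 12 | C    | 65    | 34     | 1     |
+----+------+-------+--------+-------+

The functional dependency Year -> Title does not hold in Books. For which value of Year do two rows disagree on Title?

Year=F: rows 1, 4 → Title takes values {3, 4} — violation
Year=J: row 2 → Title = 4 ✓
Year=I: row 3 → Title = 13 ✓
Year=K: rows 5, 9 → Title = 6, 6 ✓
Year=L: row 6 → Title = 5 ✓
Year=B: row 7 → Title = 15 ✓
Year=E: row 8 → Title = 7 ✓
Year=H: row 10 → Title = 4 ✓
Year=M: row 11 → Title = 10 ✓
Year=C: row 12 → Title = 1 ✓
The only Year value with inconsistent Title is Year=F.

F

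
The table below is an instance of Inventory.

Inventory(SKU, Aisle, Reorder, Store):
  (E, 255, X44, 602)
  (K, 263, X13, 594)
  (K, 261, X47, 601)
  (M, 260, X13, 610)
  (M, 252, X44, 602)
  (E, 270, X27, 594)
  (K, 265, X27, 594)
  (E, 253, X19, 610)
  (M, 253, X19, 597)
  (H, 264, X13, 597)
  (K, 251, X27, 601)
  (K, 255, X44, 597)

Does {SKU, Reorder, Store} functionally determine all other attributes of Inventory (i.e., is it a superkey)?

All 12 rows have distinct {SKU, Reorder, Store} values, so {SKU, Reorder, Store} → (all attributes) holds and {SKU, Reorder, Store} is a superkey.

Yes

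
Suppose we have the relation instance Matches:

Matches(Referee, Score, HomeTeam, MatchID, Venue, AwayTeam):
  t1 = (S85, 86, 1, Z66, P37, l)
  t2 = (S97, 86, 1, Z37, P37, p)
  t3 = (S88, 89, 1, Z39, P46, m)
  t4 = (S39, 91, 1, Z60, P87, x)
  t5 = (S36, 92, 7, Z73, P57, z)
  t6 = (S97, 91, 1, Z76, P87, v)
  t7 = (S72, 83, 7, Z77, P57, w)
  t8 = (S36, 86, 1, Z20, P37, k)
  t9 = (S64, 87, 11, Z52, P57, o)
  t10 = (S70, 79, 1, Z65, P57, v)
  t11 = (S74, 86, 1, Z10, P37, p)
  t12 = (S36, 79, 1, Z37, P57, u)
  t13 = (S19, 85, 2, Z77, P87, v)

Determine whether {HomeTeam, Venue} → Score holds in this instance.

No

(HomeTeam=1, Venue=P37): rows 1, 2, 8, 11 → Score = 86, 86, 86, 86 ✓
(HomeTeam=1, Venue=P46): row 3 → Score = 89 ✓
(HomeTeam=1, Venue=P87): rows 4, 6 → Score = 91, 91 ✓
(HomeTeam=7, Venue=P57): rows 5, 7 → Score takes values {92, 83} — violation
(HomeTeam=11, Venue=P57): row 9 → Score = 87 ✓
(HomeTeam=1, Venue=P57): rows 10, 12 → Score = 79, 79 ✓
(HomeTeam=2, Venue=P87): row 13 → Score = 85 ✓
Two rows agree on {HomeTeam, Venue} but differ on Score, so {HomeTeam, Venue} → Score does not hold.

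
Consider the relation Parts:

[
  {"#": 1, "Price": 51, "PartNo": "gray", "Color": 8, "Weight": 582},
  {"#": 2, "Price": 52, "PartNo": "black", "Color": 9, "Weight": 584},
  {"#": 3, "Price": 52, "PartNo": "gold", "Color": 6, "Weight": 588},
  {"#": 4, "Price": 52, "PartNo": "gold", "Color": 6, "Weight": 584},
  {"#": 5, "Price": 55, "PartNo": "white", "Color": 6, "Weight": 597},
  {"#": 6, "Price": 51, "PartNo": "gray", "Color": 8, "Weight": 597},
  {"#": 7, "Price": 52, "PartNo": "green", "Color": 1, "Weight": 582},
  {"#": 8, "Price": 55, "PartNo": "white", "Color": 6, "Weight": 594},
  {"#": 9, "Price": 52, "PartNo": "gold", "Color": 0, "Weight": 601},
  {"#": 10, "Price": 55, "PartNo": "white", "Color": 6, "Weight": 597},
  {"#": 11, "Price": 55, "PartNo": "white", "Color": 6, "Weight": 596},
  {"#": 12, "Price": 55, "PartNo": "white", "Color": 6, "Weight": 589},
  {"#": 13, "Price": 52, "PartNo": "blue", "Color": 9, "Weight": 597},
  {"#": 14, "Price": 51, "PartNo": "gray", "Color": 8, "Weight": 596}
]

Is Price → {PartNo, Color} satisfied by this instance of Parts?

Price=51: rows 1, 6, 14 → {PartNo,Color} = (gray, 8), (gray, 8), (gray, 8) ✓
Price=52: rows 2, 3, 4, 7, 9, 13 → {PartNo,Color} takes values {(black, 9), (gold, 6), (green, 1), (gold, 0), (blue, 9)} — violation
Price=55: rows 5, 8, 10, 11, 12 → {PartNo,Color} = (white, 6), (white, 6), (white, 6), (white, 6), (white, 6) ✓
Two rows agree on Price but differ on {PartNo, Color}, so Price → {PartNo, Color} does not hold.

No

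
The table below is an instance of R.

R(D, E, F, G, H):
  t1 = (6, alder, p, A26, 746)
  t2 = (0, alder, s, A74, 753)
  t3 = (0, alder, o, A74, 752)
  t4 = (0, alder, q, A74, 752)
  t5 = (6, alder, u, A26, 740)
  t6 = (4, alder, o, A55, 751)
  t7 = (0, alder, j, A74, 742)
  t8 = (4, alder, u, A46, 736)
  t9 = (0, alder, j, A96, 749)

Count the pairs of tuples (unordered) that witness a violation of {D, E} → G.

5

(D=6, E=alder): all 2 rows agree on G — 0 pairs.
(D=0, E=alder): violating pairs (2,9), (3,9), (4,9), (7,9) — 4 pairs.
(D=4, E=alder): violating pairs (6,8) — 1 pair.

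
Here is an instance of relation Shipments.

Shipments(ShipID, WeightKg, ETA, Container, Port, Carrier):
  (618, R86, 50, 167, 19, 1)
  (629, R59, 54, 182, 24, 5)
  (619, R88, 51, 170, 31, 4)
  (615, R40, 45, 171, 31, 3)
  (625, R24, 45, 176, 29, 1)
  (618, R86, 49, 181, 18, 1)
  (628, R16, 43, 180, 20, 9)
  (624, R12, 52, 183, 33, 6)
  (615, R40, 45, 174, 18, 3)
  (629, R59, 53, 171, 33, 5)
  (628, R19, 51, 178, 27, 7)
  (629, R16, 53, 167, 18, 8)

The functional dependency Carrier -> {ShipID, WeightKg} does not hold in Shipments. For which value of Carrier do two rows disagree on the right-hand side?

1

Carrier=1: 3 rows → {ShipID,WeightKg} takes values {(618, R86), (625, R24)} — violation
Carrier=5: 2 rows → {ShipID,WeightKg} = (629, R59), (629, R59) ✓
Carrier=4: 1 row → {ShipID,WeightKg} = (619, R88) ✓
Carrier=3: 2 rows → {ShipID,WeightKg} = (615, R40), (615, R40) ✓
Carrier=9: 1 row → {ShipID,WeightKg} = (628, R16) ✓
Carrier=6: 1 row → {ShipID,WeightKg} = (624, R12) ✓
Carrier=7: 1 row → {ShipID,WeightKg} = (628, R19) ✓
Carrier=8: 1 row → {ShipID,WeightKg} = (629, R16) ✓
The only Carrier value with inconsistent RHS is Carrier=1.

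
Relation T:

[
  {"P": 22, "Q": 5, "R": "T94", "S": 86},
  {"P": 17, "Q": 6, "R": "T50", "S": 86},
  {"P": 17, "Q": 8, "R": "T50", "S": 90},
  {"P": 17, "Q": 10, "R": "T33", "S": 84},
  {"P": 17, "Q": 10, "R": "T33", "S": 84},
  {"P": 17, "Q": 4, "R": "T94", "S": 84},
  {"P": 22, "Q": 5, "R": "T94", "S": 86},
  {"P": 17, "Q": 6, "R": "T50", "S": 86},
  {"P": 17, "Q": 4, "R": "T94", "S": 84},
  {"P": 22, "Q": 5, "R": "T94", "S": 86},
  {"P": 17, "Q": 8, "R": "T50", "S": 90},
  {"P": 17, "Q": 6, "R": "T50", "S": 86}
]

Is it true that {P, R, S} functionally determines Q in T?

(P=22, R=T94, S=86): 3 rows → Q = 5, 5, 5 ✓
(P=17, R=T50, S=86): 3 rows → Q = 6, 6, 6 ✓
(P=17, R=T50, S=90): 2 rows → Q = 8, 8 ✓
(P=17, R=T33, S=84): 2 rows → Q = 10, 10 ✓
(P=17, R=T94, S=84): 2 rows → Q = 4, 4 ✓
Every {P, R, S} value is associated with a single Q value, so {P, R, S} → Q holds.

Yes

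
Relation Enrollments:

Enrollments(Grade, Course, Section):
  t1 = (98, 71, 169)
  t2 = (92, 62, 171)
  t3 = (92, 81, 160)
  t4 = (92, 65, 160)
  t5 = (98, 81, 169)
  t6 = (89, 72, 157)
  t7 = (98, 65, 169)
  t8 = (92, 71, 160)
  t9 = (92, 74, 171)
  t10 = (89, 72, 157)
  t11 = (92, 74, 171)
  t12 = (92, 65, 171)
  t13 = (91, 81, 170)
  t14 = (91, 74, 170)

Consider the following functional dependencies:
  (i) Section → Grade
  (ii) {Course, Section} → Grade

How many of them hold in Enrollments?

2

(i) Section → Grade: every LHS value maps to a single RHS value — holds.
(ii) {Course, Section} → Grade: every LHS value maps to a single RHS value — holds.
2 of the 2 dependencies hold.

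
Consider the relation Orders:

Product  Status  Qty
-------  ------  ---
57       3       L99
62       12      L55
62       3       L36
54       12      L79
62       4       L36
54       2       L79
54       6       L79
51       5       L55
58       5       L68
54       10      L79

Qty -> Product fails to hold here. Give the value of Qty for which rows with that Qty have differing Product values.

L55

Qty=L99: 1 row → Product = 57 ✓
Qty=L55: 2 rows → Product takes values {62, 51} — violation
Qty=L36: 2 rows → Product = 62, 62 ✓
Qty=L79: 4 rows → Product = 54, 54, 54, 54 ✓
Qty=L68: 1 row → Product = 58 ✓
The only Qty value with inconsistent Product is Qty=L55.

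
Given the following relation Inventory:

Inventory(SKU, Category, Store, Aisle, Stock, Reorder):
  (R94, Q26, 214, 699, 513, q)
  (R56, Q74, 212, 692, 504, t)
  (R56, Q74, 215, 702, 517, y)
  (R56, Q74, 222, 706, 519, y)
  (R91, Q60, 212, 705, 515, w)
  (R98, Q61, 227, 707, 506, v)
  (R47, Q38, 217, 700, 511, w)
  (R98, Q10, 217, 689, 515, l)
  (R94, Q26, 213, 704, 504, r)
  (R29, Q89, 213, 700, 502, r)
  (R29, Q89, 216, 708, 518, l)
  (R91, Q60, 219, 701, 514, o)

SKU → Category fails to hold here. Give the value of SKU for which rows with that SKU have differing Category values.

SKU=R94: 2 rows → Category = Q26, Q26 ✓
SKU=R56: 3 rows → Category = Q74, Q74, Q74 ✓
SKU=R91: 2 rows → Category = Q60, Q60 ✓
SKU=R98: 2 rows → Category takes values {Q61, Q10} — violation
SKU=R47: 1 row → Category = Q38 ✓
SKU=R29: 2 rows → Category = Q89, Q89 ✓
The only SKU value with inconsistent Category is SKU=R98.

R98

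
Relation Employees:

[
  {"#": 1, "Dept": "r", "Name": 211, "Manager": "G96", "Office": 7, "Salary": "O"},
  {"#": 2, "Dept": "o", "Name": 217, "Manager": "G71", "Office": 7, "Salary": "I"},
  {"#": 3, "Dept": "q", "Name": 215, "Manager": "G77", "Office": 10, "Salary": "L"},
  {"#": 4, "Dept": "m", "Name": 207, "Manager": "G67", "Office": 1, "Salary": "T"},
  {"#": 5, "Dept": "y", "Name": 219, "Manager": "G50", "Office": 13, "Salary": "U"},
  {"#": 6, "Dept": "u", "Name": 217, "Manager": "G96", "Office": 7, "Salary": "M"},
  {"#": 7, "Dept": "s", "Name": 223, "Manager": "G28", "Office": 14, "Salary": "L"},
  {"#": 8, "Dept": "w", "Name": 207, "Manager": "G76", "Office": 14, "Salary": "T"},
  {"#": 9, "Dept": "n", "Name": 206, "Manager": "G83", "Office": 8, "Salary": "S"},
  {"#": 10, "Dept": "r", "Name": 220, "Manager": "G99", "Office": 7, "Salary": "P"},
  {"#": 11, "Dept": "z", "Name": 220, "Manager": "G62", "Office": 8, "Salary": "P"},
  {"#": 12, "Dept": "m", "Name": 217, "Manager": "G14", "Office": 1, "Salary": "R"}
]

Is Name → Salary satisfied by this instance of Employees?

No

Name=211: row 1 → Salary = O ✓
Name=217: rows 2, 6, 12 → Salary takes values {I, M, R} — violation
Name=215: row 3 → Salary = L ✓
Name=207: rows 4, 8 → Salary = T, T ✓
Name=219: row 5 → Salary = U ✓
Name=223: row 7 → Salary = L ✓
Name=206: row 9 → Salary = S ✓
Name=220: rows 10, 11 → Salary = P, P ✓
Two rows agree on Name but differ on Salary, so Name → Salary does not hold.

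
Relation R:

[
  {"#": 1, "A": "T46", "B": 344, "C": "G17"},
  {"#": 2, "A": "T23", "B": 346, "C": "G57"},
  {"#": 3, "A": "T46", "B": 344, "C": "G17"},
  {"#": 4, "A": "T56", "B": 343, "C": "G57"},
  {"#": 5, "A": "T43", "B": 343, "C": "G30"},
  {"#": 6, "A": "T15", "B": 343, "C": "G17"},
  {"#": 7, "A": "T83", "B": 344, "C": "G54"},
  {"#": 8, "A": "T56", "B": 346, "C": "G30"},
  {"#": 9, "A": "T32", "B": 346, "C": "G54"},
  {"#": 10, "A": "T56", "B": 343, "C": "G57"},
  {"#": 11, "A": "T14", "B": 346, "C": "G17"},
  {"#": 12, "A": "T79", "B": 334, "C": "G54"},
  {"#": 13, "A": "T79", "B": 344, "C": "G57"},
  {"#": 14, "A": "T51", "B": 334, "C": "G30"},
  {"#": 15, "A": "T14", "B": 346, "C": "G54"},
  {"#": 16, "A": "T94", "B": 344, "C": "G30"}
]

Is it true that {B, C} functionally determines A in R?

(B=344, C=G17): rows 1, 3 → A = T46, T46 ✓
(B=346, C=G57): row 2 → A = T23 ✓
(B=343, C=G57): rows 4, 10 → A = T56, T56 ✓
(B=343, C=G30): row 5 → A = T43 ✓
(B=343, C=G17): row 6 → A = T15 ✓
(B=344, C=G54): row 7 → A = T83 ✓
(B=346, C=G30): row 8 → A = T56 ✓
(B=346, C=G54): rows 9, 15 → A takes values {T32, T14} — violation
(B=346, C=G17): row 11 → A = T14 ✓
(B=334, C=G54): row 12 → A = T79 ✓
(B=344, C=G57): row 13 → A = T79 ✓
(B=334, C=G30): row 14 → A = T51 ✓
(B=344, C=G30): row 16 → A = T94 ✓
Two rows agree on {B, C} but differ on A, so {B, C} → A does not hold.

No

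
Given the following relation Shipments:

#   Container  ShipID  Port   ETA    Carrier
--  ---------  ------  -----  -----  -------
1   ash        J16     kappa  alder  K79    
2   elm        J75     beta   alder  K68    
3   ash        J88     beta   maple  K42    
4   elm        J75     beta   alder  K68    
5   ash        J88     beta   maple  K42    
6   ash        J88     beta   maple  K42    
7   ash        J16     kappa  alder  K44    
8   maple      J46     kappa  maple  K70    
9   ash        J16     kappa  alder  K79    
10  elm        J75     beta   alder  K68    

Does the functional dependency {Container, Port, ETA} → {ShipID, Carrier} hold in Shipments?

No

(Container=ash, Port=kappa, ETA=alder): rows 1, 7, 9 → {ShipID,Carrier} takes values {(J16, K79), (J16, K44)} — violation
(Container=elm, Port=beta, ETA=alder): rows 2, 4, 10 → {ShipID,Carrier} = (J75, K68), (J75, K68), (J75, K68) ✓
(Container=ash, Port=beta, ETA=maple): rows 3, 5, 6 → {ShipID,Carrier} = (J88, K42), (J88, K42), (J88, K42) ✓
(Container=maple, Port=kappa, ETA=maple): row 8 → {ShipID,Carrier} = (J46, K70) ✓
Two rows agree on {Container, Port, ETA} but differ on {ShipID, Carrier}, so {Container, Port, ETA} → {ShipID, Carrier} does not hold.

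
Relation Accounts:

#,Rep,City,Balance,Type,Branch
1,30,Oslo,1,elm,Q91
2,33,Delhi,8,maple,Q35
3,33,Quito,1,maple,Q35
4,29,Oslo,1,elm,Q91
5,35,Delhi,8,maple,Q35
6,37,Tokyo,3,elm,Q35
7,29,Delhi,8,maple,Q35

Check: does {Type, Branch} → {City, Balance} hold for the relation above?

No

(Type=elm, Branch=Q91): rows 1, 4 → {City,Balance} = (Oslo, 1), (Oslo, 1) ✓
(Type=maple, Branch=Q35): rows 2, 3, 5, 7 → {City,Balance} takes values {(Delhi, 8), (Quito, 1)} — violation
(Type=elm, Branch=Q35): row 6 → {City,Balance} = (Tokyo, 3) ✓
Two rows agree on {Type, Branch} but differ on {City, Balance}, so {Type, Branch} → {City, Balance} does not hold.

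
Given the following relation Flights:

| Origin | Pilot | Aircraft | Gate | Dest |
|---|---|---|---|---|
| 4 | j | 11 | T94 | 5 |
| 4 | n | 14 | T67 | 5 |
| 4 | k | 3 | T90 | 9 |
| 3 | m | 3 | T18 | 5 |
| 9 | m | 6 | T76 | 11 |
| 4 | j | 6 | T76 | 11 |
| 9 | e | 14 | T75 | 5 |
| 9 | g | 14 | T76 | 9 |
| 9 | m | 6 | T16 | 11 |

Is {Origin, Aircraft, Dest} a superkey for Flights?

No

Two distinct rows share (Origin=9, Aircraft=6, Dest=11), so {Origin, Aircraft, Dest} does not determine every attribute — not a superkey.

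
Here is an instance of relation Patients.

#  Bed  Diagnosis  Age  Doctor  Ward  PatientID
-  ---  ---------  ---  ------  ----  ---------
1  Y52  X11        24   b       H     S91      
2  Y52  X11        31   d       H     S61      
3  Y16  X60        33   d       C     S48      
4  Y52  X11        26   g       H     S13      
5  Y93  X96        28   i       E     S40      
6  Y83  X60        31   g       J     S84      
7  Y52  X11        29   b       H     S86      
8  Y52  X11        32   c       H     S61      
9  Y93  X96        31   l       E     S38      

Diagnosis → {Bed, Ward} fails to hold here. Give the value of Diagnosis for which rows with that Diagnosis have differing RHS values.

Diagnosis=X11: rows 1, 2, 4, 7, 8 → {Bed,Ward} = (Y52, H), (Y52, H), (Y52, H), (Y52, H), (Y52, H) ✓
Diagnosis=X60: rows 3, 6 → {Bed,Ward} takes values {(Y16, C), (Y83, J)} — violation
Diagnosis=X96: rows 5, 9 → {Bed,Ward} = (Y93, E), (Y93, E) ✓
The only Diagnosis value with inconsistent RHS is Diagnosis=X60.

X60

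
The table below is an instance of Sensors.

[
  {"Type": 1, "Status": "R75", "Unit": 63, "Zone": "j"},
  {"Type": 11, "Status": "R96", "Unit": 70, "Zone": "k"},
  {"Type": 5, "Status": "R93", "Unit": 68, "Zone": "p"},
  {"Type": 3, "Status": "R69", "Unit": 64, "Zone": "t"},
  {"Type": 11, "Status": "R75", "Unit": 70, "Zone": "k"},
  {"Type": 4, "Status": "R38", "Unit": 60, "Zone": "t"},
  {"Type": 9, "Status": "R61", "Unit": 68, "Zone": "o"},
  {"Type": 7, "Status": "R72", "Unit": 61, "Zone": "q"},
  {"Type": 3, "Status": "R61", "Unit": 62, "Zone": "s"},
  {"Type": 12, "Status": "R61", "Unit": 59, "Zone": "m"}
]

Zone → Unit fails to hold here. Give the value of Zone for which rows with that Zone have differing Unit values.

Zone=j: 1 row → Unit = 63 ✓
Zone=k: 2 rows → Unit = 70, 70 ✓
Zone=p: 1 row → Unit = 68 ✓
Zone=t: 2 rows → Unit takes values {64, 60} — violation
Zone=o: 1 row → Unit = 68 ✓
Zone=q: 1 row → Unit = 61 ✓
Zone=s: 1 row → Unit = 62 ✓
Zone=m: 1 row → Unit = 59 ✓
The only Zone value with inconsistent Unit is Zone=t.

t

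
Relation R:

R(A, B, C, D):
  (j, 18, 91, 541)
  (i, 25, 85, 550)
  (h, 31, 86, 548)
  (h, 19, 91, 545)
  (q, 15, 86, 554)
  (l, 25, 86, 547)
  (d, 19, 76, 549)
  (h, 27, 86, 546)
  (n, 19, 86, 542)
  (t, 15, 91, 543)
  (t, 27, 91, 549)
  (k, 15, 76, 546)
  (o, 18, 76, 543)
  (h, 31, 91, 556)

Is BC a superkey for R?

All 14 rows have distinct BC values, so BC → (all attributes) holds and BC is a superkey.

Yes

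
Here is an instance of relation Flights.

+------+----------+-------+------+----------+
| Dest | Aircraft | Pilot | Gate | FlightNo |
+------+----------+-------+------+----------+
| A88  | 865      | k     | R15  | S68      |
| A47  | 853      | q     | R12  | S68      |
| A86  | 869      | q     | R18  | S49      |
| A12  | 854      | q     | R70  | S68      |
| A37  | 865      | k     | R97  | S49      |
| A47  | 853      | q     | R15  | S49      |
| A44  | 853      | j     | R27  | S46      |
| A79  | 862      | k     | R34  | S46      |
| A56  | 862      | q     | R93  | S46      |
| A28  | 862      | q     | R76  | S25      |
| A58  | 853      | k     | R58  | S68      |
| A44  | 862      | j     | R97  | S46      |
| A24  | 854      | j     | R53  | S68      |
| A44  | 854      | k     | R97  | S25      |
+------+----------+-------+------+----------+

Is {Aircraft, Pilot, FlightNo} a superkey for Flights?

Yes

All 14 rows have distinct {Aircraft, Pilot, FlightNo} values, so {Aircraft, Pilot, FlightNo} → (all attributes) holds and {Aircraft, Pilot, FlightNo} is a superkey.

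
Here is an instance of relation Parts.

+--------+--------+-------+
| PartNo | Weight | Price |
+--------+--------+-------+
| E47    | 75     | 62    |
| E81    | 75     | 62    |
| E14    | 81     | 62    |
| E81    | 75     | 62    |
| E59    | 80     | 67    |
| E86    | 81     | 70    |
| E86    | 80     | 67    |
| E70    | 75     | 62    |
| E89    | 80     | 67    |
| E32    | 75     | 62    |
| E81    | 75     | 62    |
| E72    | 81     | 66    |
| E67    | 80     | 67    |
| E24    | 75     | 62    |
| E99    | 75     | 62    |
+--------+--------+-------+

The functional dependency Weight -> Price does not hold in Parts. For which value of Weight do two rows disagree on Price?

Weight=75: 8 rows → Price = 62, 62, 62, 62, 62, 62, 62, 62 ✓
Weight=81: 3 rows → Price takes values {62, 70, 66} — violation
Weight=80: 4 rows → Price = 67, 67, 67, 67 ✓
The only Weight value with inconsistent Price is Weight=81.

81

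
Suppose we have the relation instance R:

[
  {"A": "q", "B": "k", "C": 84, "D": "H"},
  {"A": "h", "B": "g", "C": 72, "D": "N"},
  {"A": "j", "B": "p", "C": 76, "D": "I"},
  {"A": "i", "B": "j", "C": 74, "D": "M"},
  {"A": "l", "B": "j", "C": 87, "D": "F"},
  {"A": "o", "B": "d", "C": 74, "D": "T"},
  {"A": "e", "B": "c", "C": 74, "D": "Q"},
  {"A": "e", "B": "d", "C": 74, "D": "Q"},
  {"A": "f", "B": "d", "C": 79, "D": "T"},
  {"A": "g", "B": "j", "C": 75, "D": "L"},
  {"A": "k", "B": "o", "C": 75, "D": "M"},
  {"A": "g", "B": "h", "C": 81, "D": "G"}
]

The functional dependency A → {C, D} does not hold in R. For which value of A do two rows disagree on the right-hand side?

A=q: 1 row → {C,D} = (84, H) ✓
A=h: 1 row → {C,D} = (72, N) ✓
A=j: 1 row → {C,D} = (76, I) ✓
A=i: 1 row → {C,D} = (74, M) ✓
A=l: 1 row → {C,D} = (87, F) ✓
A=o: 1 row → {C,D} = (74, T) ✓
A=e: 2 rows → {C,D} = (74, Q), (74, Q) ✓
A=f: 1 row → {C,D} = (79, T) ✓
A=g: 2 rows → {C,D} takes values {(75, L), (81, G)} — violation
A=k: 1 row → {C,D} = (75, M) ✓
The only A value with inconsistent RHS is A=g.

g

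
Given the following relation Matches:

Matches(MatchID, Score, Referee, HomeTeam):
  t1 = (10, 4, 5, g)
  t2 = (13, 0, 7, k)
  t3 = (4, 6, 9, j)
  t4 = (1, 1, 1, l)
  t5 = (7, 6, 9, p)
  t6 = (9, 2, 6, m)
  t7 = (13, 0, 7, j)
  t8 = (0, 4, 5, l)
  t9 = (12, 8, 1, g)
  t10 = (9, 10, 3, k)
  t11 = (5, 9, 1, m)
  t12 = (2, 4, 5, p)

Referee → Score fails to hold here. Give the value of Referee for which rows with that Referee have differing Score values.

1

Referee=5: rows 1, 8, 12 → Score = 4, 4, 4 ✓
Referee=7: rows 2, 7 → Score = 0, 0 ✓
Referee=9: rows 3, 5 → Score = 6, 6 ✓
Referee=1: rows 4, 9, 11 → Score takes values {1, 8, 9} — violation
Referee=6: row 6 → Score = 2 ✓
Referee=3: row 10 → Score = 10 ✓
The only Referee value with inconsistent Score is Referee=1.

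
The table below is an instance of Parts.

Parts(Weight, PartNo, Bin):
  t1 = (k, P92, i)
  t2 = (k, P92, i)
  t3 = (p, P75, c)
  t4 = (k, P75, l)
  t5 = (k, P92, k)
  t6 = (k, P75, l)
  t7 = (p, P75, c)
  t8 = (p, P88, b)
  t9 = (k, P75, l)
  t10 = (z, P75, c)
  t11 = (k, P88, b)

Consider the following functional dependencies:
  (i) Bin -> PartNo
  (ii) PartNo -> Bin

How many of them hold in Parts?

(i) Bin -> PartNo: every LHS value maps to a single RHS value — holds.
(ii) PartNo -> Bin: PartNo=P92: rows 1, 2, 5 → Bin takes values {i, k} — violation; PartNo=P75: rows 3, 4, 6, 7, 9, 10 → Bin takes values {c, l} — violation — fails.
1 of the 2 dependencies holds.

1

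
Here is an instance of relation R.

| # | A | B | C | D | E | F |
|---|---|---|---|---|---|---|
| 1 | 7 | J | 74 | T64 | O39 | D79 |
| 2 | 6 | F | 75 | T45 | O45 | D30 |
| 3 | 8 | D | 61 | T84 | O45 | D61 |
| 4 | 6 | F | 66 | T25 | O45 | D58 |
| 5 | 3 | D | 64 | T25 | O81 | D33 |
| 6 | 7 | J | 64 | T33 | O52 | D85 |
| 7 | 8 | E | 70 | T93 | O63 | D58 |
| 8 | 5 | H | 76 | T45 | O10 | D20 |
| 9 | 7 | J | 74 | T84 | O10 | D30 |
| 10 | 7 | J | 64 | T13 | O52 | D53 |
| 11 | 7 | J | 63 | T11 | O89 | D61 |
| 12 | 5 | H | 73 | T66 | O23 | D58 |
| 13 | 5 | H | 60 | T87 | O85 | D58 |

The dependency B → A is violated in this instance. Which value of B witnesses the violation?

D

B=J: rows 1, 6, 9, 10, 11 → A = 7, 7, 7, 7, 7 ✓
B=F: rows 2, 4 → A = 6, 6 ✓
B=D: rows 3, 5 → A takes values {8, 3} — violation
B=E: row 7 → A = 8 ✓
B=H: rows 8, 12, 13 → A = 5, 5, 5 ✓
The only B value with inconsistent A is B=D.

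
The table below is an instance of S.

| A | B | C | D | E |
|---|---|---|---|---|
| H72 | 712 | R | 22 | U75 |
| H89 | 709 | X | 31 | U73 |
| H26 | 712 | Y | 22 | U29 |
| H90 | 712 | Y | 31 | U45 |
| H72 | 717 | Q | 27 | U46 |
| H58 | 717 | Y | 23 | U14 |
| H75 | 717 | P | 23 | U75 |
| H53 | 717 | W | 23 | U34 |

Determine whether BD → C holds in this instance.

No

(B=712, D=22): 2 rows → C takes values {R, Y} — violation
(B=709, D=31): 1 row → C = X ✓
(B=712, D=31): 1 row → C = Y ✓
(B=717, D=27): 1 row → C = Q ✓
(B=717, D=23): 3 rows → C takes values {Y, P, W} — violation
Two rows agree on BD but differ on C, so BD → C does not hold.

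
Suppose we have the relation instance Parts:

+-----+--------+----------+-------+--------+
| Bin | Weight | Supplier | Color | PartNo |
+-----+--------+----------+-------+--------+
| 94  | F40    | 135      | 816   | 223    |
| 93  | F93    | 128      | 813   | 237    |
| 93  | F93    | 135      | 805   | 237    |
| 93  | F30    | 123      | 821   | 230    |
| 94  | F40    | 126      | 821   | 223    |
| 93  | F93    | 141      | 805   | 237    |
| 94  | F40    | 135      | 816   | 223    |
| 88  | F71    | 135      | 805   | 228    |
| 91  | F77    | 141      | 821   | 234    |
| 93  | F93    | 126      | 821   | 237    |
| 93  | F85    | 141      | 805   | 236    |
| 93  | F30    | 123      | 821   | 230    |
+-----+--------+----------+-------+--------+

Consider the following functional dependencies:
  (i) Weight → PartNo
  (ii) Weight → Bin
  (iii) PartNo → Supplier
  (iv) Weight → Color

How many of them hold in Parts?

(i) Weight → PartNo: every LHS value maps to a single RHS value — holds.
(ii) Weight → Bin: every LHS value maps to a single RHS value — holds.
(iii) PartNo → Supplier: PartNo=223: 3 rows → Supplier takes values {135, 126} — violation; PartNo=237: 4 rows → Supplier takes values {128, 135, 141, 126} — violation — fails.
(iv) Weight → Color: Weight=F40: 3 rows → Color takes values {816, 821} — violation; Weight=F93: 4 rows → Color takes values {813, 805, 821} — violation — fails.
2 of the 4 dependencies hold.

2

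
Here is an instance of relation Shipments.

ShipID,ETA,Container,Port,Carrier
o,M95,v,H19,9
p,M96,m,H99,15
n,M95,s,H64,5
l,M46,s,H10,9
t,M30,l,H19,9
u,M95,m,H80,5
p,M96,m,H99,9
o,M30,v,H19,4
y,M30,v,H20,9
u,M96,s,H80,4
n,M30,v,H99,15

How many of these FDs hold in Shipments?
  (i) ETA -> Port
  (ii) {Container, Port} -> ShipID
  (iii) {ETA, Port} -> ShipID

(i) ETA -> Port: ETA=M95: 3 rows → Port takes values {H19, H64, H80} — violation; ETA=M96: 3 rows → Port takes values {H99, H80} — violation; ETA=M30: 4 rows → Port takes values {H19, H20, H99} — violation — fails.
(ii) {Container, Port} -> ShipID: every LHS value maps to a single RHS value — holds.
(iii) {ETA, Port} -> ShipID: (ETA=M30, Port=H19): 2 rows → ShipID takes values {t, o} — violation — fails.
1 of the 3 dependencies holds.

1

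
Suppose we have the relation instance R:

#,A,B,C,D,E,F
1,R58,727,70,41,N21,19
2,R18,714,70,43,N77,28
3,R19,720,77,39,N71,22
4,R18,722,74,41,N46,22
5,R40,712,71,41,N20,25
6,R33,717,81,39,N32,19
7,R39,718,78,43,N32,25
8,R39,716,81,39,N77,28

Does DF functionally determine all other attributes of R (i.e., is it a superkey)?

All 8 rows have distinct DF values, so DF → (all attributes) holds and DF is a superkey.

Yes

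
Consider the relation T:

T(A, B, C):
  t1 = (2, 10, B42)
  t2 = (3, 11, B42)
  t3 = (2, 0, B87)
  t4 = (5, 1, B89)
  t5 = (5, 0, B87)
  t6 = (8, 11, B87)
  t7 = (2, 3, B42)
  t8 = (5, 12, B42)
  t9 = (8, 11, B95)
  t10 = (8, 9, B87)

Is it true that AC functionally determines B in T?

(A=2, C=B42): rows 1, 7 → B takes values {10, 3} — violation
(A=3, C=B42): row 2 → B = 11 ✓
(A=2, C=B87): row 3 → B = 0 ✓
(A=5, C=B89): row 4 → B = 1 ✓
(A=5, C=B87): row 5 → B = 0 ✓
(A=8, C=B87): rows 6, 10 → B takes values {11, 9} — violation
(A=5, C=B42): row 8 → B = 12 ✓
(A=8, C=B95): row 9 → B = 11 ✓
Two rows agree on AC but differ on B, so AC -> B does not hold.

No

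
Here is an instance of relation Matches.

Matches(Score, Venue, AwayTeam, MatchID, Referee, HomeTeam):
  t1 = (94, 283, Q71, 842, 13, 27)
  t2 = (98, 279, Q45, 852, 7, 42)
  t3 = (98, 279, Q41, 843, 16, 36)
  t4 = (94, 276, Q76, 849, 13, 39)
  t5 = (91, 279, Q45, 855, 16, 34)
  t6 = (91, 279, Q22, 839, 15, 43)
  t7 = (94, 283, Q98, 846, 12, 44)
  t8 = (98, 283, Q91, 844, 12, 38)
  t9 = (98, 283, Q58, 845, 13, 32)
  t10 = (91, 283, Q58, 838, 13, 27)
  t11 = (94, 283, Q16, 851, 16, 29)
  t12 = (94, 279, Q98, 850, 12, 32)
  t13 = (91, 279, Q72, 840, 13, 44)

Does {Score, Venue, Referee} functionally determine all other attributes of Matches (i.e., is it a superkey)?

Yes

All 13 rows have distinct {Score, Venue, Referee} values, so {Score, Venue, Referee} → (all attributes) holds and {Score, Venue, Referee} is a superkey.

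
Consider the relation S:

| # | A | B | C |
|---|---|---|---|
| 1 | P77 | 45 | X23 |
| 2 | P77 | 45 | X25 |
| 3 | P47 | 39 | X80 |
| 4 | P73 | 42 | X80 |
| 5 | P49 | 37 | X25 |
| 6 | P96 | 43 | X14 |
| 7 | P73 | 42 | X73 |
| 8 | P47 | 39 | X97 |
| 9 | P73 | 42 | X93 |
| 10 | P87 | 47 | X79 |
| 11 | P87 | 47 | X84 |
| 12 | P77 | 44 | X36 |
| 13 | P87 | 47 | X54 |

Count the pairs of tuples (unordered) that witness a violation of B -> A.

B=45: all 2 rows agree on A — 0 pairs.
B=39: all 2 rows agree on A — 0 pairs.
B=42: all 3 rows agree on A — 0 pairs.
B=47: all 3 rows agree on A — 0 pairs.

0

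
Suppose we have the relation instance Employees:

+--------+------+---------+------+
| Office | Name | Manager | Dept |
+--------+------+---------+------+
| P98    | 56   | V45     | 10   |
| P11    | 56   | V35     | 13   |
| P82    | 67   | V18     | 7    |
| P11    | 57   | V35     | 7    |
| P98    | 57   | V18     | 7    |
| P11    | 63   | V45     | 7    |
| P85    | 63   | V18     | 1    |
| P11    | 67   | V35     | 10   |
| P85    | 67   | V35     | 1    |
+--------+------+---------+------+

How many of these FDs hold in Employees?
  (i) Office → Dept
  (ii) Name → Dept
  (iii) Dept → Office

(i) Office → Dept: Office=P98: 2 rows → Dept takes values {10, 7} — violation; Office=P11: 4 rows → Dept takes values {13, 7, 10} — violation — fails.
(ii) Name → Dept: Name=56: 2 rows → Dept takes values {10, 13} — violation; Name=67: 3 rows → Dept takes values {7, 10, 1} — violation; Name=63: 2 rows → Dept takes values {7, 1} — violation — fails.
(iii) Dept → Office: Dept=10: 2 rows → Office takes values {P98, P11} — violation; Dept=7: 4 rows → Office takes values {P82, P11, P98} — violation — fails.
None of the 3 dependencies hold.

0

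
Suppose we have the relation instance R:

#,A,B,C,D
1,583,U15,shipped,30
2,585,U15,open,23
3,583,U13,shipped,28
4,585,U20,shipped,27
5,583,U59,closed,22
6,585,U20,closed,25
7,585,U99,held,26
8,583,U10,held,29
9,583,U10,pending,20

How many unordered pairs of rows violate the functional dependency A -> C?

15

A=583: violating pairs (1,5), (1,8), (1,9), (3,5), (3,8), (3,9), (5,8), (5,9), (8,9) — 9 pairs.
A=585: violating pairs (2,4), (2,6), (2,7), (4,6), (4,7), (6,7) — 6 pairs.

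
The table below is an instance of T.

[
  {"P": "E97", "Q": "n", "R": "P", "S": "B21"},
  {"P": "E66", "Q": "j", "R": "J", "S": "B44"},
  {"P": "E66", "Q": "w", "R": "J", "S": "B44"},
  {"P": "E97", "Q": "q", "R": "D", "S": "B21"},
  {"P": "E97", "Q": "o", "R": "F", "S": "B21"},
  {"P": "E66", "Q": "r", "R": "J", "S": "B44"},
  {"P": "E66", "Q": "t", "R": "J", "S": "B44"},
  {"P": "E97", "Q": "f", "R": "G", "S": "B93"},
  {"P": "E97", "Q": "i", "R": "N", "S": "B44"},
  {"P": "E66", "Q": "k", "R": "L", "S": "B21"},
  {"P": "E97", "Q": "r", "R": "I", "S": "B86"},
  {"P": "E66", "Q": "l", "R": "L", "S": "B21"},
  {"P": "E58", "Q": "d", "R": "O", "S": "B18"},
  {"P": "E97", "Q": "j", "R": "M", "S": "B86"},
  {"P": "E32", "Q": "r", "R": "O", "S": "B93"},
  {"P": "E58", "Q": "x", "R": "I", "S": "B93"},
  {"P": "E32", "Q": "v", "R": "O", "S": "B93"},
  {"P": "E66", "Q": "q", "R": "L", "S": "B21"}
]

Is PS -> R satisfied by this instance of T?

No

(P=E97, S=B21): 3 rows → R takes values {P, D, F} — violation
(P=E66, S=B44): 4 rows → R = J, J, J, J ✓
(P=E97, S=B93): 1 row → R = G ✓
(P=E97, S=B44): 1 row → R = N ✓
(P=E66, S=B21): 3 rows → R = L, L, L ✓
(P=E97, S=B86): 2 rows → R takes values {I, M} — violation
(P=E58, S=B18): 1 row → R = O ✓
(P=E32, S=B93): 2 rows → R = O, O ✓
(P=E58, S=B93): 1 row → R = I ✓
Two rows agree on PS but differ on R, so PS -> R does not hold.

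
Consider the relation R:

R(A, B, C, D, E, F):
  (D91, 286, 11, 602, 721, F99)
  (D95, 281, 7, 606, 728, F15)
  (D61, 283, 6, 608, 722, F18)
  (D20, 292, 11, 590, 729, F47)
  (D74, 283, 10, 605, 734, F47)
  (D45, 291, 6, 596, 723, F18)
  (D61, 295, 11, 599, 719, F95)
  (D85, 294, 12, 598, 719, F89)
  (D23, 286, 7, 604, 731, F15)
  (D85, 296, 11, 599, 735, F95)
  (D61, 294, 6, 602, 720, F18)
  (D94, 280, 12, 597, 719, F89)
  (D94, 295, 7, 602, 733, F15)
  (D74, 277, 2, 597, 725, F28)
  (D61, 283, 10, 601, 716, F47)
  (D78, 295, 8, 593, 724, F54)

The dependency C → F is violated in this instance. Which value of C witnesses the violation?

11

C=11: 4 rows → F takes values {F99, F47, F95} — violation
C=7: 3 rows → F = F15, F15, F15 ✓
C=6: 3 rows → F = F18, F18, F18 ✓
C=10: 2 rows → F = F47, F47 ✓
C=12: 2 rows → F = F89, F89 ✓
C=2: 1 row → F = F28 ✓
C=8: 1 row → F = F54 ✓
The only C value with inconsistent F is C=11.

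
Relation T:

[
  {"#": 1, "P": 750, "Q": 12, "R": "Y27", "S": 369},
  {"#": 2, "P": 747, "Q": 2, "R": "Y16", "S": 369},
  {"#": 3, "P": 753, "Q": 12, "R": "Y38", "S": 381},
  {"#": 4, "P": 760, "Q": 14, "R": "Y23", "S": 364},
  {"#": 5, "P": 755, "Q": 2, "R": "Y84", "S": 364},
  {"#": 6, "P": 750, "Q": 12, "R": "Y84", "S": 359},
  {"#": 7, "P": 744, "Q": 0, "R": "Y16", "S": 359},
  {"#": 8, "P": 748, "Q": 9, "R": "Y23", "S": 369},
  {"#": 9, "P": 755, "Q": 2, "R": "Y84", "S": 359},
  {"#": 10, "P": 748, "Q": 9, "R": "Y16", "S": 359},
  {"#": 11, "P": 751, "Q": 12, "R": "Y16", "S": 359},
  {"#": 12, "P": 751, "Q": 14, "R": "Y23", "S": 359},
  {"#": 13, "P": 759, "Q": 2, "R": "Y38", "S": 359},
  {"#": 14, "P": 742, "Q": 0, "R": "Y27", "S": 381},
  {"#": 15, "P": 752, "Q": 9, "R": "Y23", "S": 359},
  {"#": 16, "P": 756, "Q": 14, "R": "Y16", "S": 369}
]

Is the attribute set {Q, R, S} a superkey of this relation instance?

All 16 rows have distinct {Q, R, S} values, so {Q, R, S} → (all attributes) holds and {Q, R, S} is a superkey.

Yes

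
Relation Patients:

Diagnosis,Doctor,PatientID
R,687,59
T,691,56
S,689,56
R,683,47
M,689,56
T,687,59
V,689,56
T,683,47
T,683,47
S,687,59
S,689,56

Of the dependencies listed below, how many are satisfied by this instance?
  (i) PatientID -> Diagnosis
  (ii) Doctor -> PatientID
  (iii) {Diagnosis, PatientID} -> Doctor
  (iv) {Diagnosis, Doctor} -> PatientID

3

(i) PatientID -> Diagnosis: PatientID=59: 3 rows → Diagnosis takes values {R, T, S} — violation; PatientID=56: 5 rows → Diagnosis takes values {T, S, M, V} — violation; PatientID=47: 3 rows → Diagnosis takes values {R, T} — violation — fails.
(ii) Doctor -> PatientID: every LHS value maps to a single RHS value — holds.
(iii) {Diagnosis, PatientID} -> Doctor: every LHS value maps to a single RHS value — holds.
(iv) {Diagnosis, Doctor} -> PatientID: every LHS value maps to a single RHS value — holds.
3 of the 4 dependencies hold.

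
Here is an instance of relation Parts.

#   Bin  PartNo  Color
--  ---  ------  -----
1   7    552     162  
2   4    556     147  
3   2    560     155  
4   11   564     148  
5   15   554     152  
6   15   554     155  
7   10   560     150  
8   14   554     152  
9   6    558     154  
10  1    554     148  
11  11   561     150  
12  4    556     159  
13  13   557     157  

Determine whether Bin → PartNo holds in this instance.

No

Bin=7: row 1 → PartNo = 552 ✓
Bin=4: rows 2, 12 → PartNo = 556, 556 ✓
Bin=2: row 3 → PartNo = 560 ✓
Bin=11: rows 4, 11 → PartNo takes values {564, 561} — violation
Bin=15: rows 5, 6 → PartNo = 554, 554 ✓
Bin=10: row 7 → PartNo = 560 ✓
Bin=14: row 8 → PartNo = 554 ✓
Bin=6: row 9 → PartNo = 558 ✓
Bin=1: row 10 → PartNo = 554 ✓
Bin=13: row 13 → PartNo = 557 ✓
Two rows agree on Bin but differ on PartNo, so Bin → PartNo does not hold.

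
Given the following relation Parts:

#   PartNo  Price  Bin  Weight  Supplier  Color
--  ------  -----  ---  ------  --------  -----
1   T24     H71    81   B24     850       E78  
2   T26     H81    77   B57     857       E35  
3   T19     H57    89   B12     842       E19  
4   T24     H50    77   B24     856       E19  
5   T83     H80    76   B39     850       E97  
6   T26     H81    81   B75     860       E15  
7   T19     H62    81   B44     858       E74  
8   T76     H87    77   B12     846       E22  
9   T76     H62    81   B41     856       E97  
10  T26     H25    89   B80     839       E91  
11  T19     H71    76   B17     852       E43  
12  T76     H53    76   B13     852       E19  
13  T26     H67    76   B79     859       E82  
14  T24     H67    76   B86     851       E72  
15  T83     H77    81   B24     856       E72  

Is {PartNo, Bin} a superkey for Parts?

Yes

All 15 rows have distinct {PartNo, Bin} values, so {PartNo, Bin} → (all attributes) holds and {PartNo, Bin} is a superkey.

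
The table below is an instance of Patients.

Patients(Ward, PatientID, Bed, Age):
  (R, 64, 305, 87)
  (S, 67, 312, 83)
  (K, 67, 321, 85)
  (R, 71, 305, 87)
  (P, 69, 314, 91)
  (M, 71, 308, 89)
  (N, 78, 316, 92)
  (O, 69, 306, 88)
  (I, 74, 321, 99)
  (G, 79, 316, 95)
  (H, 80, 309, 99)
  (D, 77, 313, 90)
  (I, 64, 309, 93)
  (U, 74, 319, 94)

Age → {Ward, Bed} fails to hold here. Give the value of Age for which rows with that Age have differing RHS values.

99

Age=87: 2 rows → {Ward,Bed} = (R, 305), (R, 305) ✓
Age=83: 1 row → {Ward,Bed} = (S, 312) ✓
Age=85: 1 row → {Ward,Bed} = (K, 321) ✓
Age=91: 1 row → {Ward,Bed} = (P, 314) ✓
Age=89: 1 row → {Ward,Bed} = (M, 308) ✓
Age=92: 1 row → {Ward,Bed} = (N, 316) ✓
Age=88: 1 row → {Ward,Bed} = (O, 306) ✓
Age=99: 2 rows → {Ward,Bed} takes values {(I, 321), (H, 309)} — violation
Age=95: 1 row → {Ward,Bed} = (G, 316) ✓
Age=90: 1 row → {Ward,Bed} = (D, 313) ✓
Age=93: 1 row → {Ward,Bed} = (I, 309) ✓
Age=94: 1 row → {Ward,Bed} = (U, 319) ✓
The only Age value with inconsistent RHS is Age=99.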